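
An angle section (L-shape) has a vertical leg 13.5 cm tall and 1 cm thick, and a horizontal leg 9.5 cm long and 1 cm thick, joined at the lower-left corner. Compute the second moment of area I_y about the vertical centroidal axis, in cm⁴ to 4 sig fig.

Split into non-overlapping primitives; take the origin at the lower-left of the bounding box.
Vertical leg: 1 × 13.5, A = 13.5 cm², x = 0.5 cm, Ī = 1.125 cm⁴.
Horizontal leg (remainder): 8.5 × 1, A = 8.5 cm², x = 5.25 cm, Ī = 51.1771 cm⁴.
Centroid: x̄ = ΣA·x / ΣA = 2.33523 cm.
Transfer each piece to the vertical centroidal axis using Ī + A·d² with d = x − 2.33523:
  vertical leg: d = -1.83523 cm → contributes +46.5938 cm⁴
  horizontal leg (remainder): d = 2.91477 cm → contributes +123.392 cm⁴
Total I = 169.986 cm⁴.

I_y ≈ 170.0 cm⁴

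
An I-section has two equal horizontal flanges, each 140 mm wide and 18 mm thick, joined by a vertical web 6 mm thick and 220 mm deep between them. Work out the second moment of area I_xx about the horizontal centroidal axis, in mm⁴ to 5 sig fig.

I_xx ≈ 7.6832 × 10⁷ mm⁴

Break the section into simple shapes (no overlaps), measuring from the bottom-left corner of the bounding box.
Bottom flange: 140 × 18, A = 2 520 mm², y = 9 mm, Ī = 68 040 mm⁴.
Web: 6 × 220, A = 1 320 mm², y = 128 mm, Ī = 5 324 000 mm⁴.
Top flange: 140 × 18, A = 2 520 mm², y = 247 mm, Ī = 68 040 mm⁴.
By symmetry the centroid is at mid-height, ȳ = 128 mm.
Transfer each piece to the horizontal centroidal axis using Ī + A·d² with d = y − 128:
  bottom flange: d = -119 mm → contributes +35 753 760 mm⁴
  web: d = 0 mm → contributes +5 324 000 mm⁴
  top flange: d = 119 mm → contributes +35 753 760 mm⁴
Total I = 76 831 520 mm⁴.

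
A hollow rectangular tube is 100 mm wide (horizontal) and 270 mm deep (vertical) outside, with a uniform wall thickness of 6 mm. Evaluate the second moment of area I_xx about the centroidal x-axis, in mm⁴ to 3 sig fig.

I_xx ≈ 3.81 × 10⁷ mm⁴

Treat the section as a set of non-overlapping primitives; coordinates are from the bounding-box lower-left.
Outer rectangle: 100 × 270, A = 27 000 mm², y = 135 mm, Ī = 164 025 000 mm⁴.
Inner void (subtracted): 88 × 258, A = 22 704 mm², y = 135 mm, Ī = 125 939 088 mm⁴.
By symmetry the centroid is at mid-height, ȳ = 135 mm.
All pieces are centred on the centroidal x-axis, so I = ΣĪ (holes subtracted) = 38 085 912 mm⁴.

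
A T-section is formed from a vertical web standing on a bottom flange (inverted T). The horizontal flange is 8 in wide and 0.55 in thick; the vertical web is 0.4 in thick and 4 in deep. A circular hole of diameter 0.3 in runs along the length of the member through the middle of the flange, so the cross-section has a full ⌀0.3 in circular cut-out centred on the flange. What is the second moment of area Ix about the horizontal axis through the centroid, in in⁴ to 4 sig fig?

Decompose the section into non-overlapping parts with the origin at the bottom-left of its bounding rectangle.
Flange: 8 × 0.55, A = 4.4 in², y = 0.275 in, Ī = 0.110917 in⁴.
Web: 0.4 × 4, A = 1.6 in², y = 2.55 in, Ī = 2.13333 in⁴.
Hole (subtracted): ⌀0.3, A = 0.0706858 in², y = 0.275 in, Ī = 0.000397608 in⁴.
Centroid: ȳ = ΣA·y / ΣA = 0.888899 in.
Transfer each piece to the horizontal axis through the centroid using Ī + A·d² with d = y − 0.888899:
  flange: d = -0.613899 in → contributes +1.76915 in⁴
  web: d = 1.6611 in → contributes +6.54814 in⁴
  hole: d = -0.613899 in → contributes −0.0270371 in⁴
Total I = 8.29026 in⁴.

Ix ≈ 8.290 in⁴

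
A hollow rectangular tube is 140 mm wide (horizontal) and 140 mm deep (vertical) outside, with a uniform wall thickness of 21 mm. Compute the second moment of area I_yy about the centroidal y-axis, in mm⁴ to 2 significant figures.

I_yy ≈ 2.4 × 10⁷ mm⁴

Break the section into simple shapes (no overlaps), measuring from the bottom-left corner of the bounding box.
Outer rectangle: 140 × 140, A = 19 600 mm², x = 70 mm, Ī = 32 013 333 mm⁴.
Inner void (subtracted): 98 × 98, A = 9 604 mm², x = 70 mm, Ī = 7 686 401 mm⁴.
By symmetry the centroid is at mid-width, x̄ = 70 mm.
All pieces are centred on the centroidal y-axis, so I = ΣĪ (holes subtracted) = 24 326 932 mm⁴.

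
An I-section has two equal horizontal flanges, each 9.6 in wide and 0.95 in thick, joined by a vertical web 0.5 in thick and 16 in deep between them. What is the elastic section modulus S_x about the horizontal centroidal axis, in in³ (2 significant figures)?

Break the section into simple shapes (no overlaps), measuring from the bottom-left corner of the bounding box.
Bottom flange: 9.6 × 0.95, A = 9.12 in², y = 0.475 in, Ī = 0.6859 in⁴.
Web: 0.5 × 16, A = 8 in², y = 8.95 in, Ī = 170.7 in⁴.
Top flange: 9.6 × 0.95, A = 9.12 in², y = 17.43 in, Ī = 0.6859 in⁴.
By symmetry the centroid is at mid-height, ȳ = 8.95 in.
Transfer each piece to the horizontal centroidal axis using Ī + A·d² with d = y − 8.95:
  bottom flange: d = -8.475 in → contributes +655.7 in⁴
  web: d = 0 in → contributes +170.7 in⁴
  top flange: d = 8.475 in → contributes +655.7 in⁴
Total I = 1 482 in⁴.
Extreme fibre distance c = 8.95 in; S = I/c = 165.6 in³.

S_x ≈ 170 in³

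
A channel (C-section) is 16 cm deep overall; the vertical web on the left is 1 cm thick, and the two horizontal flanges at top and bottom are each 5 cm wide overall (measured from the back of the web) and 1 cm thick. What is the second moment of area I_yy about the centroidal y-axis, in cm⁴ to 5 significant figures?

Split into non-overlapping primitives; take the origin at the lower-left of the bounding box.
Web: 1 × 16, A = 16 cm², x = 0.5 cm, Ī = 1.333333 cm⁴.
Top flange (beyond web): 4 × 1, A = 4 cm², x = 3 cm, Ī = 5.333333 cm⁴.
Bottom flange (beyond web): 4 × 1, A = 4 cm², x = 3 cm, Ī = 5.333333 cm⁴.
Centroid: x̄ = ΣA·x / ΣA = 1.333333 cm.
Transfer each piece to the centroidal y-axis using Ī + A·d² with d = x − 1.333333:
  web: d = -0.8333333 cm → contributes +12.44444 cm⁴
  top flange (beyond web): d = 1.666667 cm → contributes +16.44444 cm⁴
  bottom flange (beyond web): d = 1.666667 cm → contributes +16.44444 cm⁴
Total I = 45.33333 cm⁴.

I_yy ≈ 45.333 cm⁴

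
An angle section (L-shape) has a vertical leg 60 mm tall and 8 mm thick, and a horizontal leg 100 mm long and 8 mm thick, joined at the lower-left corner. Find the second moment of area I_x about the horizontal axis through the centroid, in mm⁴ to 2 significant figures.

Break the section into simple shapes (no overlaps), measuring from the bottom-left corner of the bounding box.
Vertical leg: 8 × 60, A = 480 mm², y = 30 mm, Ī = 144 000 mm⁴.
Horizontal leg (remainder): 92 × 8, A = 736 mm², y = 4 mm, Ī = 3 925 mm⁴.
Centroid: ȳ = ΣA·y / ΣA = 14.26 mm.
Transfer each piece to the horizontal axis through the centroid using Ī + A·d² with d = y − 14.26:
  vertical leg: d = 15.74 mm → contributes +262 871 mm⁴
  horizontal leg (remainder): d = -10.26 mm → contributes +81 450 mm⁴
Total I = 344 321 mm⁴.

I_x ≈ 3.4 × 10⁵ mm⁴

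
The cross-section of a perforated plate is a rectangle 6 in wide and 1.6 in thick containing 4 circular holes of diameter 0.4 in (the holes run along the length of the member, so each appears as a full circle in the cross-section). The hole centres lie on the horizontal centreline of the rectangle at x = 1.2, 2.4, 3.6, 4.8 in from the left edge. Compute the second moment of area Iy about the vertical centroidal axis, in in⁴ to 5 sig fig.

Split into non-overlapping primitives; take the origin at the lower-left of the bounding box.
Plate: 6 × 1.6, A = 9.6 in², x = 3 in, Ī = 28.8 in⁴.
Hole 1 (subtracted): ⌀0.4, A = 0.1256637 in², x = 1.2 in, Ī = 0.001256637 in⁴.
Hole 2 (subtracted): ⌀0.4, A = 0.1256637 in², x = 2.4 in, Ī = 0.001256637 in⁴.
Hole 3 (subtracted): ⌀0.4, A = 0.1256637 in², x = 3.6 in, Ī = 0.001256637 in⁴.
Hole 4 (subtracted): ⌀0.4, A = 0.1256637 in², x = 4.8 in, Ī = 0.001256637 in⁴.
By symmetry the centroid is at mid-width, x̄ = 3 in.
Transfer each piece to the vertical centroidal axis using Ī + A·d² with d = x − 3:
  plate: d = 0 in → contributes +28.8 in⁴
  hole 1: d = -1.8 in → contributes −0.408407 in⁴
  hole 2: d = -0.6 in → contributes −0.04649557 in⁴
  hole 3: d = 0.6 in → contributes −0.04649557 in⁴
  hole 4: d = 1.8 in → contributes −0.408407 in⁴
Total I = 27.89019 in⁴.

Iy ≈ 27.890 in⁴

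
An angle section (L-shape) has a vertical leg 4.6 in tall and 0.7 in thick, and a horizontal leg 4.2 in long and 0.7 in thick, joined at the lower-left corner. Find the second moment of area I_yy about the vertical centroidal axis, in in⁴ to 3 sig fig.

Decompose the section into non-overlapping parts with the origin at the bottom-left of its bounding rectangle.
Vertical leg: 0.7 × 4.6, A = 3.22 in², x = 0.35 in, Ī = 0.13148 in⁴.
Horizontal leg (remainder): 3.5 × 0.7, A = 2.45 in², x = 2.45 in, Ī = 2.501 in⁴.
Centroid: x̄ = ΣA·x / ΣA = 1.2574 in.
Transfer each piece to the vertical centroidal axis using Ī + A·d² with d = x − 1.2574:
  vertical leg: d = -0.90741 in → contributes +2.7828 in⁴
  horizontal leg (remainder): d = 1.1926 in → contributes +5.9856 in⁴
Total I = 8.7684 in⁴.

I_yy ≈ 8.77 in⁴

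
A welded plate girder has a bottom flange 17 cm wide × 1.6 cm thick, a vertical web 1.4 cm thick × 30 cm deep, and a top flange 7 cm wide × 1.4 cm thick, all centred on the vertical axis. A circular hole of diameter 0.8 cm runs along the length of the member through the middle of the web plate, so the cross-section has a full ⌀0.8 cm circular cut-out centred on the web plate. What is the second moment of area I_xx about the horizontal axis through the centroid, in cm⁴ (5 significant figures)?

Break the section into simple shapes (no overlaps), measuring from the bottom-left corner of the bounding box.
Bottom plate: 17 × 1.6, A = 27.2 cm², y = 0.8 cm, Ī = 5.802667 cm⁴.
Web plate: 1.4 × 30, A = 42 cm², y = 16.6 cm, Ī = 3 150 cm⁴.
Top plate: 7 × 1.4, A = 9.8 cm², y = 32.3 cm, Ī = 1.600667 cm⁴.
Hole (subtracted): ⌀0.8, A = 0.5026548 cm², y = 16.6 cm, Ī = 0.02010619 cm⁴.
Centroid: ȳ = ΣA·y / ΣA = 13.08523 cm.
Transfer each piece to the horizontal axis through the centroid using Ī + A·d² with d = y − 13.08523:
  bottom plate: d = -12.28523 cm → contributes +4111.015 cm⁴
  web plate: d = 3.514769 cm → contributes +3668.851 cm⁴
  top plate: d = 19.21477 cm → contributes +3619.833 cm⁴
  hole: d = 3.514769 cm → contributes −6.229702 cm⁴
Total I = 11393.47 cm⁴.

I_xx ≈ 1.1393 × 10⁴ cm⁴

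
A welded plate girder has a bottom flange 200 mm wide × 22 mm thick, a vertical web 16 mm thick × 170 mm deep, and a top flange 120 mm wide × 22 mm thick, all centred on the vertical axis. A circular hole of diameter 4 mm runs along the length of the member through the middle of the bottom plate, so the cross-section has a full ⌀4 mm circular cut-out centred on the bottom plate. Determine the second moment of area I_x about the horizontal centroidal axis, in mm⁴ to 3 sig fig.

Treat the section as a set of non-overlapping primitives; coordinates are from the bounding-box lower-left.
Bottom plate: 200 × 22, A = 4 400 mm², y = 11 mm, Ī = 177 467 mm⁴.
Web plate: 16 × 170, A = 2 720 mm², y = 107 mm, Ī = 6 550 667 mm⁴.
Top plate: 120 × 22, A = 2 640 mm², y = 203 mm, Ī = 106 480 mm⁴.
Hole (subtracted): ⌀4, A = 12.566 mm², y = 11 mm, Ī = 12.566 mm⁴.
Centroid: ȳ = ΣA·y / ΣA = 89.79 mm.
Transfer each piece to the horizontal centroidal axis using Ī + A·d² with d = y − 89.79:
  bottom plate: d = -78.79 mm → contributes +27 492 048 mm⁴
  web plate: d = 17.21 mm → contributes +7 356 290 mm⁴
  top plate: d = 113.21 mm → contributes +33 942 069 mm⁴
  hole: d = -78.79 mm → contributes −78 023 mm⁴
Total I = 68 712 384 mm⁴.

I_x ≈ 6.87 × 10⁷ mm⁴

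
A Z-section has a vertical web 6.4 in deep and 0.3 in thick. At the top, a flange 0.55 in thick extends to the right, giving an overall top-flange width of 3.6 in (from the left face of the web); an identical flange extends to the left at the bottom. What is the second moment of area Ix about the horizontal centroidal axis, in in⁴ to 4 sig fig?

Ix ≈ 37.70 in⁴

Decompose the section into non-overlapping parts with the origin at the bottom-left of its bounding rectangle.
Web: 0.3 × 6.4, A = 1.92 in², y = 3.2 in, Ī = 6.5536 in⁴.
Top flange (beyond web): 3.3 × 0.55, A = 1.815 in², y = 6.125 in, Ī = 0.0457531 in⁴.
Bottom flange (beyond web): 3.3 × 0.55, A = 1.815 in², y = 0.275 in, Ī = 0.0457531 in⁴.
Centroid: ȳ = ΣA·y / ΣA = 3.2 in.
Transfer each piece to the horizontal centroidal axis using Ī + A·d² with d = y − 3.2:
  web: d = 0 in → contributes +6.5536 in⁴
  top flange (beyond web): d = 2.925 in → contributes +15.5742 in⁴
  bottom flange (beyond web): d = -2.925 in → contributes +15.5742 in⁴
Total I = 37.702 in⁴.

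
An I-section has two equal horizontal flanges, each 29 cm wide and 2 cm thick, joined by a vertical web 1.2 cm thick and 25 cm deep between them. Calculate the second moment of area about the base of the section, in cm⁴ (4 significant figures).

I_base ≈ 5.344 × 10⁴ cm⁴

Split into non-overlapping primitives; take the origin at the lower-left of the bounding box.
Bottom flange: 29 × 2, A = 58 cm², y = 1 cm, Ī = 19.3333 cm⁴.
Web: 1.2 × 25, A = 30 cm², y = 14.5 cm, Ī = 1562.5 cm⁴.
Top flange: 29 × 2, A = 58 cm², y = 28 cm, Ī = 19.3333 cm⁴.
Transfer each piece to a horizontal axis along the bottom face using Ī + A·d² with d = y − 0:
  bottom flange: d = 1 cm → contributes +77.3333 cm⁴
  web: d = 14.5 cm → contributes +7 870 cm⁴
  top flange: d = 28 cm → contributes +45491.3 cm⁴
Total I = 53438.7 cm⁴.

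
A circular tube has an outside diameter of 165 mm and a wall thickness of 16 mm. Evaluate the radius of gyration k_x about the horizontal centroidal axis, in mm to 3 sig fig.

k_x ≈ 53.0 mm

Break the section into simple shapes (no overlaps), measuring from the bottom-left corner of the bounding box.
Outer circle: ⌀165, A = 21 382 mm², y = 82.5 mm, Ī = 36 383 601 mm⁴.
Bore (subtracted): ⌀133, A = 13 893 mm², y = 82.5 mm, Ī = 15 359 478 mm⁴.
By symmetry the centroid is at mid-height, ȳ = 82.5 mm.
All pieces are centred on the horizontal centroidal axis, so I = ΣĪ (holes subtracted) = 21 024 122 mm⁴.
Radius of gyration: k = √(I/A) = √(21 024 122 / 7489.6) = 52.982 mm.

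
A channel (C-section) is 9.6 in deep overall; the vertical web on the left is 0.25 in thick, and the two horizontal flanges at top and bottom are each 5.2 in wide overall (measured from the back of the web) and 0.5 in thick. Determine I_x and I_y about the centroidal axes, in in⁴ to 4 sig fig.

Treat the section as a set of non-overlapping primitives; coordinates are from the bounding-box lower-left.
Web: 0.25 × 9.6, A = 2.4 in², y = 4.8 in, Ī = 18.432 in⁴.
Top flange (beyond web): 4.95 × 0.5, A = 2.475 in², y = 9.35 in, Ī = 0.0515625 in⁴.
Bottom flange (beyond web): 4.95 × 0.5, A = 2.475 in², y = 0.25 in, Ī = 0.0515625 in⁴.
By symmetry the centroid is at mid-height, ȳ = 4.8 in.
Transfer each piece to the centroidal x-axis using Ī + A·d² with d = y − 4.8:
  web: d = 0 in → contributes +18.432 in⁴
  top flange (beyond web): d = 4.55 in → contributes +51.2903 in⁴
  bottom flange (beyond web): d = -4.55 in → contributes +51.2903 in⁴
Total I = 121.013 in⁴.
For the y-axis: x̄ = 1.87602 in.
Repeating about the centroidal y-axis gives I_y = 21.0461 in⁴.

I_x ≈ 121.0 in⁴, I_y ≈ 21.05 in⁴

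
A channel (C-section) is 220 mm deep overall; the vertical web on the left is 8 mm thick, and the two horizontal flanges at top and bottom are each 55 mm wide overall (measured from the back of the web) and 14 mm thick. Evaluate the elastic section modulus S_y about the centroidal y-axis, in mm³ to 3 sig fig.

Treat the section as a set of non-overlapping primitives; coordinates are from the bounding-box lower-left.
Web: 8 × 220, A = 1 760 mm², x = 4 mm, Ī = 9386.7 mm⁴.
Top flange (beyond web): 47 × 14, A = 658 mm², x = 31.5 mm, Ī = 121 127 mm⁴.
Bottom flange (beyond web): 47 × 14, A = 658 mm², x = 31.5 mm, Ī = 121 127 mm⁴.
Centroid: x̄ = ΣA·x / ΣA = 15.765 mm.
Transfer each piece to the centroidal y-axis using Ī + A·d² with d = x − 15.765:
  web: d = -11.765 mm → contributes +253 009 mm⁴
  top flange (beyond web): d = 15.735 mm → contributes +284 035 mm⁴
  bottom flange (beyond web): d = 15.735 mm → contributes +284 035 mm⁴
Total I = 821 080 mm⁴.
Extreme fibre distance c = 39.235 mm; S = I/c = 20 927 mm³.

S_y ≈ 2.09 × 10⁴ mm³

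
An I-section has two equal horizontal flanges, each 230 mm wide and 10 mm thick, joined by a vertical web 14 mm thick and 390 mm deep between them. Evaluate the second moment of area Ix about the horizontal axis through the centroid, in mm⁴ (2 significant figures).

Treat the section as a set of non-overlapping primitives; coordinates are from the bounding-box lower-left.
Bottom flange: 230 × 10, A = 2 300 mm², y = 5 mm, Ī = 19 167 mm⁴.
Web: 14 × 390, A = 5 460 mm², y = 205 mm, Ī = 69 205 500 mm⁴.
Top flange: 230 × 10, A = 2 300 mm², y = 405 mm, Ī = 19 167 mm⁴.
By symmetry the centroid is at mid-height, ȳ = 205 mm.
Transfer each piece to the horizontal axis through the centroid using Ī + A·d² with d = y − 205:
  bottom flange: d = -200 mm → contributes +92 019 167 mm⁴
  web: d = 0 mm → contributes +69 205 500 mm⁴
  top flange: d = 200 mm → contributes +92 019 167 mm⁴
Total I = 253 243 833 mm⁴.

Ix ≈ 2.5 × 10⁸ mm⁴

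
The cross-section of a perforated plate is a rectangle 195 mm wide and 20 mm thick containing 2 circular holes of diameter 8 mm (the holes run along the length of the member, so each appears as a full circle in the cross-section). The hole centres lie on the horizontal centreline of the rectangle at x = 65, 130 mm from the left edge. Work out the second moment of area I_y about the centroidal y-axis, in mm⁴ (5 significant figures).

Break the section into simple shapes (no overlaps), measuring from the bottom-left corner of the bounding box.
Plate: 195 × 20, A = 3 900 mm², x = 97.5 mm, Ī = 12 358 125 mm⁴.
Hole 1 (subtracted): ⌀8, A = 50.26548 mm², x = 65 mm, Ī = 201.0619 mm⁴.
Hole 2 (subtracted): ⌀8, A = 50.26548 mm², x = 130 mm, Ī = 201.0619 mm⁴.
By symmetry the centroid is at mid-width, x̄ = 97.5 mm.
Transfer each piece to the centroidal y-axis using Ī + A·d² with d = x − 97.5:
  plate: d = 0 mm → contributes +12 358 125 mm⁴
  hole 1: d = -32.5 mm → contributes −53293.98 mm⁴
  hole 2: d = 32.5 mm → contributes −53293.98 mm⁴
Total I = 12 251 537 mm⁴.

I_y ≈ 1.2252 × 10⁷ mm⁴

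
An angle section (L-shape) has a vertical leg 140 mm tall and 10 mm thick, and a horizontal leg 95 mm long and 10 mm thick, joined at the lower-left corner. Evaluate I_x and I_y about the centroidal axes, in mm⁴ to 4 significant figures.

Break the section into simple shapes (no overlaps), measuring from the bottom-left corner of the bounding box.
Vertical leg: 10 × 140, A = 1 400 mm², y = 70 mm, Ī = 2 286 667 mm⁴.
Horizontal leg (remainder): 85 × 10, A = 850 mm², y = 5 mm, Ī = 7083.33 mm⁴.
Centroid: ȳ = ΣA·y / ΣA = 45.4444 mm.
Transfer each piece to the centroidal x-axis using Ī + A·d² with d = y − 45.4444:
  vertical leg: d = 24.5556 mm → contributes +3 130 832 mm⁴
  horizontal leg (remainder): d = -40.4444 mm → contributes +1 397 473 mm⁴
Total I = 4 528 306 mm⁴.
For the y-axis: x̄ = 22.9444 mm.
Repeating about the centroidal y-axis gives I_y = 1 716 743 mm⁴.

I_x ≈ 4.528 × 10⁶ mm⁴, I_y ≈ 1.717 × 10⁶ mm⁴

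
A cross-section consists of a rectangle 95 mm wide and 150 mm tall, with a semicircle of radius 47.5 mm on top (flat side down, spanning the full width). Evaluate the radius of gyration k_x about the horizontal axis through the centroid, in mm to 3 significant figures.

Break the section into simple shapes (no overlaps), measuring from the bottom-left corner of the bounding box.
Rectangular body: 95 × 150, A = 14 250 mm², y = 75 mm, Ī = 26 718 750 mm⁴.
Semicircular cap: semicircle r = 47.5, A = 3544.1 mm², y = 170.16 mm, Ī = 558 736 mm⁴.
Centroid: ȳ = ΣA·y / ΣA = 93.953 mm.
Transfer each piece to the horizontal axis through the centroid using Ī + A·d² with d = y − 93.953:
  rectangular body: d = -18.953 mm → contributes +31 837 713 mm⁴
  semicircular cap: d = 76.206 mm → contributes +21 140 840 mm⁴
Total I = 52 978 553 mm⁴.
Radius of gyration: k = √(I/A) = √(52 978 553 / 17 794) = 54.565 mm.

k_x ≈ 54.6 mm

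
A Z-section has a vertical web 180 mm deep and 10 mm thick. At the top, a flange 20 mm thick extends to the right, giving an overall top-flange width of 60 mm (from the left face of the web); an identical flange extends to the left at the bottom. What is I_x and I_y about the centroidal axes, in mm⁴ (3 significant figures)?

Break the section into simple shapes (no overlaps), measuring from the bottom-left corner of the bounding box.
Web: 10 × 180, A = 1 800 mm², y = 90 mm, Ī = 4 860 000 mm⁴.
Top flange (beyond web): 50 × 20, A = 1 000 mm², y = 170 mm, Ī = 33 333 mm⁴.
Bottom flange (beyond web): 50 × 20, A = 1 000 mm², y = 10 mm, Ī = 33 333 mm⁴.
Centroid: ȳ = ΣA·y / ΣA = 90 mm.
Transfer each piece to the centroidal x-axis using Ī + A·d² with d = y − 90:
  web: d = 0 mm → contributes +4 860 000 mm⁴
  top flange (beyond web): d = 80 mm → contributes +6 433 333 mm⁴
  bottom flange (beyond web): d = -80 mm → contributes +6 433 333 mm⁴
Total I = 17 726 667 mm⁴.
For the y-axis: x̄ = 55 mm.
Repeating about the centroidal y-axis gives I_y = 2 231 667 mm⁴.

I_x ≈ 1.77 × 10⁷ mm⁴, I_y ≈ 2.23 × 10⁶ mm⁴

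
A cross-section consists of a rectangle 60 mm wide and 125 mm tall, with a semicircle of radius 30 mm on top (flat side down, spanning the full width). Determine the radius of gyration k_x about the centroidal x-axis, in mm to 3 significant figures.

Split into non-overlapping primitives; take the origin at the lower-left of the bounding box.
Rectangular body: 60 × 125, A = 7 500 mm², y = 62.5 mm, Ī = 9 765 625 mm⁴.
Semicircular cap: semicircle r = 30, A = 1413.7 mm², y = 137.73 mm, Ī = 88 903 mm⁴.
Centroid: ȳ = ΣA·y / ΣA = 74.432 mm.
Transfer each piece to the centroidal x-axis using Ī + A·d² with d = y − 74.432:
  rectangular body: d = -11.932 mm → contributes +10 833 396 mm⁴
  semicircular cap: d = 63.301 mm → contributes +5 753 605 mm⁴
Total I = 16 587 001 mm⁴.
Radius of gyration: k = √(I/A) = √(16 587 001 / 8913.7) = 43.137 mm.

k_x ≈ 43.1 mm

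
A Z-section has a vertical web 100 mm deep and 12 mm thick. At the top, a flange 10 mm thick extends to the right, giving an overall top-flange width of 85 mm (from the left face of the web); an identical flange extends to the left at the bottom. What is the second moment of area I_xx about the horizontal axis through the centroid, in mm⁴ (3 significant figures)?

I_xx ≈ 3.97 × 10⁶ mm⁴

Split into non-overlapping primitives; take the origin at the lower-left of the bounding box.
Web: 12 × 100, A = 1 200 mm², y = 50 mm, Ī = 1 000 000 mm⁴.
Top flange (beyond web): 73 × 10, A = 730 mm², y = 95 mm, Ī = 6083.3 mm⁴.
Bottom flange (beyond web): 73 × 10, A = 730 mm², y = 5 mm, Ī = 6083.3 mm⁴.
Centroid: ȳ = ΣA·y / ΣA = 50 mm.
Transfer each piece to the horizontal axis through the centroid using Ī + A·d² with d = y − 50:
  web: d = 0 mm → contributes +1 000 000 mm⁴
  top flange (beyond web): d = 45 mm → contributes +1 484 333 mm⁴
  bottom flange (beyond web): d = -45 mm → contributes +1 484 333 mm⁴
Total I = 3 968 667 mm⁴.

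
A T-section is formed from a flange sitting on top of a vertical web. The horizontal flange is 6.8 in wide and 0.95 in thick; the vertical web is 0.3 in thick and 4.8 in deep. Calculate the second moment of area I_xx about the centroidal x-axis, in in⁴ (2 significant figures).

Break the section into simple shapes (no overlaps), measuring from the bottom-left corner of the bounding box.
Flange: 6.8 × 0.95, A = 6.46 in², y = 5.275 in, Ī = 0.4858 in⁴.
Web: 0.3 × 4.8, A = 1.44 in², y = 2.4 in, Ī = 2.765 in⁴.
Centroid: ȳ = ΣA·y / ΣA = 4.751 in.
Transfer each piece to the centroidal x-axis using Ī + A·d² with d = y − 4.751:
  flange: d = 0.5241 in → contributes +2.26 in⁴
  web: d = -2.351 in → contributes +10.72 in⁴
Total I = 12.98 in⁴.

I_xx ≈ 13 in⁴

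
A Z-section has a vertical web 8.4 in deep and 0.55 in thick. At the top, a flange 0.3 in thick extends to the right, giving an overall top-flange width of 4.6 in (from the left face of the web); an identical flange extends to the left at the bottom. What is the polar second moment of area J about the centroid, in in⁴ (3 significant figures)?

Split into non-overlapping primitives; take the origin at the lower-left of the bounding box.
Web: 0.55 × 8.4, A = 4.62 in², y = 4.2 in, Ī = 27.166 in⁴.
Top flange (beyond web): 4.05 × 0.3, A = 1.215 in², y = 8.25 in, Ī = 0.0091125 in⁴.
Bottom flange (beyond web): 4.05 × 0.3, A = 1.215 in², y = 0.15 in, Ī = 0.0091125 in⁴.
Centroid: ȳ = ΣA·y / ΣA = 4.2 in.
Transfer each piece to the centroidal x-axis using Ī + A·d² with d = y − 4.2:
  web: d = 0 in → contributes +27.166 in⁴
  top flange (beyond web): d = 4.05 in → contributes +19.938 in⁴
  bottom flange (beyond web): d = -4.05 in → contributes +19.938 in⁴
Total I = 67.042 in⁴.
For the y-axis: x̄ = 4.325 in.
Repeating about the centroidal y-axis gives I_y = 16.293 in⁴.
Polar second moment: J = I_x + I_y = 83.335 in⁴.

J ≈ 83.3 in⁴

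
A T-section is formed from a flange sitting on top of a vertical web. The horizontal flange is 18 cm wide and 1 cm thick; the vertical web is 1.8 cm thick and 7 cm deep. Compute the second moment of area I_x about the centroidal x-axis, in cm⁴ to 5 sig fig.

I_x ≈ 171.54 cm⁴

Split into non-overlapping primitives; take the origin at the lower-left of the bounding box.
Flange: 18 × 1, A = 18 cm², y = 7.5 cm, Ī = 1.5 cm⁴.
Web: 1.8 × 7, A = 12.6 cm², y = 3.5 cm, Ī = 51.45 cm⁴.
Centroid: ȳ = ΣA·y / ΣA = 5.852941 cm.
Transfer each piece to the centroidal x-axis using Ī + A·d² with d = y − 5.852941:
  flange: d = 1.647059 cm → contributes +50.33045 cm⁴
  web: d = -2.352941 cm → contributes +121.2078 cm⁴
Total I = 171.5382 cm⁴.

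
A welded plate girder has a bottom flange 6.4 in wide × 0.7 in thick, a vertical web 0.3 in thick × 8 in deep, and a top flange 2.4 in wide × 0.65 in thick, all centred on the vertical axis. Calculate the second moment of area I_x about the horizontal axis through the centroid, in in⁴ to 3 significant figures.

I_x ≈ 108 in⁴

Break the section into simple shapes (no overlaps), measuring from the bottom-left corner of the bounding box.
Bottom plate: 6.4 × 0.7, A = 4.48 in², y = 0.35 in, Ī = 0.18293 in⁴.
Web plate: 0.3 × 8, A = 2.4 in², y = 4.7 in, Ī = 12.8 in⁴.
Top plate: 2.4 × 0.65, A = 1.56 in², y = 9.025 in, Ī = 0.054925 in⁴.
Centroid: ȳ = ΣA·y / ΣA = 3.1904 in.
Transfer each piece to the horizontal axis through the centroid using Ī + A·d² with d = y − 3.1904:
  bottom plate: d = -2.8404 in → contributes +36.327 in⁴
  web plate: d = 1.5096 in → contributes +18.269 in⁴
  top plate: d = 5.8346 in → contributes +53.161 in⁴
Total I = 107.76 in⁴.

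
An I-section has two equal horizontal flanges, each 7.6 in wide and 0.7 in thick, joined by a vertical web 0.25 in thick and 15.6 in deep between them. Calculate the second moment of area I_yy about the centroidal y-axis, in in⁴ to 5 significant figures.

Decompose the section into non-overlapping parts with the origin at the bottom-left of its bounding rectangle.
Bottom flange: 7.6 × 0.7, A = 5.32 in², x = 3.8 in, Ī = 25.60693 in⁴.
Web: 0.25 × 15.6, A = 3.9 in², x = 3.8 in, Ī = 0.0203125 in⁴.
Top flange: 7.6 × 0.7, A = 5.32 in², x = 3.8 in, Ī = 25.60693 in⁴.
By symmetry the centroid is at mid-width, x̄ = 3.8 in.
All pieces are centred on the centroidal y-axis, so I = ΣĪ = 51.23418 in⁴.

I_yy ≈ 51.234 in⁴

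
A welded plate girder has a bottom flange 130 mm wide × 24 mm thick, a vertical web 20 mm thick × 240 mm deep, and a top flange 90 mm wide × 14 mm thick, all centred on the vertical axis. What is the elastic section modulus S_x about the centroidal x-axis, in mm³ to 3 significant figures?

Split into non-overlapping primitives; take the origin at the lower-left of the bounding box.
Bottom plate: 130 × 24, A = 3 120 mm², y = 12 mm, Ī = 149 760 mm⁴.
Web plate: 20 × 240, A = 4 800 mm², y = 144 mm, Ī = 23 040 000 mm⁴.
Top plate: 90 × 14, A = 1 260 mm², y = 271 mm, Ī = 20 580 mm⁴.
Centroid: ȳ = ΣA·y / ΣA = 116.57 mm.
Transfer each piece to the centroidal x-axis using Ī + A·d² with d = y − 116.57:
  bottom plate: d = -104.57 mm → contributes +34 265 705 mm⁴
  web plate: d = 27.431 mm → contributes +26 651 905 mm⁴
  top plate: d = 154.43 mm → contributes +30 070 382 mm⁴
Total I = 90 987 992 mm⁴.
Extreme fibre distance c = 161.43 mm; S = I/c = 563 633 mm³.

S_x ≈ 5.64 × 10⁵ mm³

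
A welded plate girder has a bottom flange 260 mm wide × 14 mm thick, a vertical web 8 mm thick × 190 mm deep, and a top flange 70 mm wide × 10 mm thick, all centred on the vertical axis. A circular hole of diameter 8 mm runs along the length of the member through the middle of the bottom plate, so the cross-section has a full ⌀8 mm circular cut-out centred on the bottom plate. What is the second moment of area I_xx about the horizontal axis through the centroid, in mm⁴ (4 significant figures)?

I_xx ≈ 3.389 × 10⁷ mm⁴

Break the section into simple shapes (no overlaps), measuring from the bottom-left corner of the bounding box.
Bottom plate: 260 × 14, A = 3 640 mm², y = 7 mm, Ī = 59453.3 mm⁴.
Web plate: 8 × 190, A = 1 520 mm², y = 109 mm, Ī = 4 572 667 mm⁴.
Top plate: 70 × 10, A = 700 mm², y = 209 mm, Ī = 5833.33 mm⁴.
Hole (subtracted): ⌀8, A = 50.2655 mm², y = 7 mm, Ī = 201.062 mm⁴.
Centroid: ȳ = ΣA·y / ΣA = 58.0247 mm.
Transfer each piece to the horizontal axis through the centroid using Ī + A·d² with d = y − 58.0247:
  bottom plate: d = -51.0247 mm → contributes +9 536 269 mm⁴
  web plate: d = 50.9753 mm → contributes +8 522 357 mm⁴
  top plate: d = 150.975 mm → contributes +15 961 311 mm⁴
  hole: d = -51.0247 mm → contributes −131 068 mm⁴
Total I = 33 888 868 mm⁴.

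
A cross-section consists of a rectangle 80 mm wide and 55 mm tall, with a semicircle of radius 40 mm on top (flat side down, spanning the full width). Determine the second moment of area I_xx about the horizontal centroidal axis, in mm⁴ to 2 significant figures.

I_xx ≈ 4.6 × 10⁶ mm⁴

Break the section into simple shapes (no overlaps), measuring from the bottom-left corner of the bounding box.
Rectangular body: 80 × 55, A = 4 400 mm², y = 27.5 mm, Ī = 1 109 167 mm⁴.
Semicircular cap: semicircle r = 40, A = 2 513 mm², y = 71.98 mm, Ī = 280 978 mm⁴.
Centroid: ȳ = ΣA·y / ΣA = 43.67 mm.
Transfer each piece to the horizontal centroidal axis using Ī + A·d² with d = y − 43.67:
  rectangular body: d = -16.17 mm → contributes +2 259 508 mm⁴
  semicircular cap: d = 28.31 mm → contributes +2 294 885 mm⁴
Total I = 4 554 392 mm⁴.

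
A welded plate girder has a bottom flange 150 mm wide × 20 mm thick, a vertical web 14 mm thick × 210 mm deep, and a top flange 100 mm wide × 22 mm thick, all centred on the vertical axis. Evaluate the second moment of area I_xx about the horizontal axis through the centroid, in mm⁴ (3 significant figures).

Treat the section as a set of non-overlapping primitives; coordinates are from the bounding-box lower-left.
Bottom plate: 150 × 20, A = 3 000 mm², y = 10 mm, Ī = 100 000 mm⁴.
Web plate: 14 × 210, A = 2 940 mm², y = 125 mm, Ī = 10 804 500 mm⁴.
Top plate: 100 × 22, A = 2 200 mm², y = 241 mm, Ī = 88 733 mm⁴.
Centroid: ȳ = ΣA·y / ΣA = 113.97 mm.
Transfer each piece to the horizontal axis through the centroid using Ī + A·d² with d = y − 113.97:
  bottom plate: d = -103.97 mm → contributes +32 528 072 mm⁴
  web plate: d = 11.032 mm → contributes +11 162 309 mm⁴
  top plate: d = 127.03 mm → contributes +35 590 384 mm⁴
Total I = 79 280 765 mm⁴.

I_xx ≈ 7.93 × 10⁷ mm⁴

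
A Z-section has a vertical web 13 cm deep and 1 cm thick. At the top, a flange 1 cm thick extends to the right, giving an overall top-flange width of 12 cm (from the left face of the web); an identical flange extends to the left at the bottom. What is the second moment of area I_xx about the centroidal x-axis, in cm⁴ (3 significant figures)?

I_xx ≈ 977 cm⁴

Treat the section as a set of non-overlapping primitives; coordinates are from the bounding-box lower-left.
Web: 1 × 13, A = 13 cm², y = 6.5 cm, Ī = 183.08 cm⁴.
Top flange (beyond web): 11 × 1, A = 11 cm², y = 12.5 cm, Ī = 0.91667 cm⁴.
Bottom flange (beyond web): 11 × 1, A = 11 cm², y = 0.5 cm, Ī = 0.91667 cm⁴.
Centroid: ȳ = ΣA·y / ΣA = 6.5 cm.
Transfer each piece to the centroidal x-axis using Ī + A·d² with d = y − 6.5:
  web: d = 0 cm → contributes +183.08 cm⁴
  top flange (beyond web): d = 6 cm → contributes +396.92 cm⁴
  bottom flange (beyond web): d = -6 cm → contributes +396.92 cm⁴
Total I = 976.92 cm⁴.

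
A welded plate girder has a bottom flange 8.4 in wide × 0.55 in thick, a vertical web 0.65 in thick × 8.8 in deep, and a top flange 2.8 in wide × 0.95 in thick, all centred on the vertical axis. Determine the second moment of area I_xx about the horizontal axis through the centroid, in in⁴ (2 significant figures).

Split into non-overlapping primitives; take the origin at the lower-left of the bounding box.
Bottom plate: 8.4 × 0.55, A = 4.62 in², y = 0.275 in, Ī = 0.1165 in⁴.
Web plate: 0.65 × 8.8, A = 5.72 in², y = 4.95 in, Ī = 36.91 in⁴.
Top plate: 2.8 × 0.95, A = 2.66 in², y = 9.825 in, Ī = 0.2001 in⁴.
Centroid: ȳ = ΣA·y / ΣA = 4.286 in.
Transfer each piece to the horizontal axis through the centroid using Ī + A·d² with d = y − 4.286:
  bottom plate: d = -4.011 in → contributes +74.45 in⁴
  web plate: d = 0.6639 in → contributes +39.43 in⁴
  top plate: d = 5.539 in → contributes +81.81 in⁴
Total I = 195.7 in⁴.

I_xx ≈ 200 in⁴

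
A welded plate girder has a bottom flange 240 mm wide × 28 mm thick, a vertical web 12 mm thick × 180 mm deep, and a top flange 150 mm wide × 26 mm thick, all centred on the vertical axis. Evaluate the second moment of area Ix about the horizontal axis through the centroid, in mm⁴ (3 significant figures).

Decompose the section into non-overlapping parts with the origin at the bottom-left of its bounding rectangle.
Bottom plate: 240 × 28, A = 6 720 mm², y = 14 mm, Ī = 439 040 mm⁴.
Web plate: 12 × 180, A = 2 160 mm², y = 118 mm, Ī = 5 832 000 mm⁴.
Top plate: 150 × 26, A = 3 900 mm², y = 221 mm, Ī = 219 700 mm⁴.
Centroid: ȳ = ΣA·y / ΣA = 94.746 mm.
Transfer each piece to the horizontal axis through the centroid using Ī + A·d² with d = y − 94.746:
  bottom plate: d = -80.746 mm → contributes +44 253 399 mm⁴
  web plate: d = 23.254 mm → contributes +6 999 969 mm⁴
  top plate: d = 126.25 mm → contributes +62 385 511 mm⁴
Total I = 113 638 879 mm⁴.

Ix ≈ 1.14 × 10⁸ mm⁴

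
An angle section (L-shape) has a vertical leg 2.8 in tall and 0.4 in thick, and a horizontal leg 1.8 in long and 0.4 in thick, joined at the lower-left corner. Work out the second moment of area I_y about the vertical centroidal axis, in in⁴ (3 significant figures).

Break the section into simple shapes (no overlaps), measuring from the bottom-left corner of the bounding box.
Vertical leg: 0.4 × 2.8, A = 1.12 in², x = 0.2 in, Ī = 0.014933 in⁴.
Horizontal leg (remainder): 1.4 × 0.4, A = 0.56 in², x = 1.1 in, Ī = 0.091467 in⁴.
Centroid: x̄ = ΣA·x / ΣA = 0.5 in.
Transfer each piece to the vertical centroidal axis using Ī + A·d² with d = x − 0.5:
  vertical leg: d = -0.3 in → contributes +0.11573 in⁴
  horizontal leg (remainder): d = 0.6 in → contributes +0.29307 in⁴
Total I = 0.4088 in⁴.

I_y ≈ 0.409 in⁴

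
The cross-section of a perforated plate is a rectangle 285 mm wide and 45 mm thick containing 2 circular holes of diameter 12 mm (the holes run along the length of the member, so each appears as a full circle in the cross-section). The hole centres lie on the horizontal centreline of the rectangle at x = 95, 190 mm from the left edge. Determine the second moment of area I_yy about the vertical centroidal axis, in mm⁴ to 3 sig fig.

I_yy ≈ 8.63 × 10⁷ mm⁴

Split into non-overlapping primitives; take the origin at the lower-left of the bounding box.
Plate: 285 × 45, A = 12 825 mm², x = 142.5 mm, Ī = 86 809 219 mm⁴.
Hole 1 (subtracted): ⌀12, A = 113.1 mm², x = 95 mm, Ī = 1017.9 mm⁴.
Hole 2 (subtracted): ⌀12, A = 113.1 mm², x = 190 mm, Ī = 1017.9 mm⁴.
By symmetry the centroid is at mid-width, x̄ = 142.5 mm.
Transfer each piece to the vertical centroidal axis using Ī + A·d² with d = x − 142.5:
  plate: d = 0 mm → contributes +86 809 219 mm⁴
  hole 1: d = -47.5 mm → contributes −256 194 mm⁴
  hole 2: d = 47.5 mm → contributes −256 194 mm⁴
Total I = 86 296 831 mm⁴.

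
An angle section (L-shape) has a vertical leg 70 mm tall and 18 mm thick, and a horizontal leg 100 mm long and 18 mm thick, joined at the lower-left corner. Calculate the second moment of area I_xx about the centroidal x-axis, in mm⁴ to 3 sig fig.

I_xx ≈ 1.01 × 10⁶ mm⁴

Treat the section as a set of non-overlapping primitives; coordinates are from the bounding-box lower-left.
Vertical leg: 18 × 70, A = 1 260 mm², y = 35 mm, Ī = 514 500 mm⁴.
Horizontal leg (remainder): 82 × 18, A = 1 476 mm², y = 9 mm, Ī = 39 852 mm⁴.
Centroid: ȳ = ΣA·y / ΣA = 20.974 mm.
Transfer each piece to the centroidal x-axis using Ī + A·d² with d = y − 20.974:
  vertical leg: d = 14.026 mm → contributes +762 389 mm⁴
  horizontal leg (remainder): d = -11.974 mm → contributes +251 465 mm⁴
Total I = 1 013 854 mm⁴.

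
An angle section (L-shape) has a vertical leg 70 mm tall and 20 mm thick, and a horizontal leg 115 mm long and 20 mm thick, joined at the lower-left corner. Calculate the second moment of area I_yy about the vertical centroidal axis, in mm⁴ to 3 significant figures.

Split into non-overlapping primitives; take the origin at the lower-left of the bounding box.
Vertical leg: 20 × 70, A = 1 400 mm², x = 10 mm, Ī = 46 667 mm⁴.
Horizontal leg (remainder): 95 × 20, A = 1 900 mm², x = 67.5 mm, Ī = 1 428 958 mm⁴.
Centroid: x̄ = ΣA·x / ΣA = 43.106 mm.
Transfer each piece to the vertical centroidal axis using Ī + A·d² with d = x − 43.106:
  vertical leg: d = -33.106 mm → contributes +1 581 082 mm⁴
  horizontal leg (remainder): d = 24.394 mm → contributes +2 559 580 mm⁴
Total I = 4 140 663 mm⁴.

I_yy ≈ 4.14 × 10⁶ mm⁴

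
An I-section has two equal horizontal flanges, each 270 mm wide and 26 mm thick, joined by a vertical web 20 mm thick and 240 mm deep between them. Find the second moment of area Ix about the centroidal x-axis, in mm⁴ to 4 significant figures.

Decompose the section into non-overlapping parts with the origin at the bottom-left of its bounding rectangle.
Bottom flange: 270 × 26, A = 7 020 mm², y = 13 mm, Ī = 395 460 mm⁴.
Web: 20 × 240, A = 4 800 mm², y = 146 mm, Ī = 23 040 000 mm⁴.
Top flange: 270 × 26, A = 7 020 mm², y = 279 mm, Ī = 395 460 mm⁴.
By symmetry the centroid is at mid-height, ȳ = 146 mm.
Transfer each piece to the centroidal x-axis using Ī + A·d² with d = y − 146:
  bottom flange: d = -133 mm → contributes +124 572 240 mm⁴
  web: d = 0 mm → contributes +23 040 000 mm⁴
  top flange: d = 133 mm → contributes +124 572 240 mm⁴
Total I = 272 184 480 mm⁴.

Ix ≈ 2.722 × 10⁸ mm⁴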